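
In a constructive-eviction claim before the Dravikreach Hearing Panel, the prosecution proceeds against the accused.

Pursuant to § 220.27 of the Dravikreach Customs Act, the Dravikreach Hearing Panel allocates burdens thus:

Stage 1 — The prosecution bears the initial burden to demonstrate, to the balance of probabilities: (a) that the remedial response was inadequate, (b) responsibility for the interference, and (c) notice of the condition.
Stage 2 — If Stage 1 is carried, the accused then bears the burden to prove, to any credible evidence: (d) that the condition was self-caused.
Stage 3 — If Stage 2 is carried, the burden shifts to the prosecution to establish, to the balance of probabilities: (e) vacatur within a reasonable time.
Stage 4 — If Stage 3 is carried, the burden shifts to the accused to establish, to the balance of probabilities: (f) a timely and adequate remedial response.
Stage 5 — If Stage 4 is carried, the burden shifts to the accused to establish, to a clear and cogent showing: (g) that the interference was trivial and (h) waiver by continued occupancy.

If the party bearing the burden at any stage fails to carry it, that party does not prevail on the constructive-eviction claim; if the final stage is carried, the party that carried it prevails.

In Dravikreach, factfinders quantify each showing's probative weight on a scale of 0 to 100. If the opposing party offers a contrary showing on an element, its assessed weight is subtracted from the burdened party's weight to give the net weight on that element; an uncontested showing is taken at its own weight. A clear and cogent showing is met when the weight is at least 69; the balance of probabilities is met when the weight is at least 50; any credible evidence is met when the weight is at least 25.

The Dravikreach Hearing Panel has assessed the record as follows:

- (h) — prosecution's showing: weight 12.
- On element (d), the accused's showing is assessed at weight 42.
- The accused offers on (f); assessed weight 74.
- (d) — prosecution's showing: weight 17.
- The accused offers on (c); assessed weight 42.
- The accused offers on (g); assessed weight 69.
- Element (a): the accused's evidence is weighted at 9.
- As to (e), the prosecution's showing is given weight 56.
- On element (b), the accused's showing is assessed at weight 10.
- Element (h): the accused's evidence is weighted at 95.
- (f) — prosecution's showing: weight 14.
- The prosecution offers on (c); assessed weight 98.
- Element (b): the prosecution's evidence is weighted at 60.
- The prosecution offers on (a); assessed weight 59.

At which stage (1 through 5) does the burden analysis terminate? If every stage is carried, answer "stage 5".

stage 5

Stage 1 (prosecution, the balance of probabilities, weight is at least 50): (a) net 59−9=50 ≥ 50 — meets; (b) net 60−10=50 ≥ 50 — meets; (c) net 98−42=56 ≥ 50 — meets.
  The prosecution carries Stage 1; the accused now bears the burden.
Stage 2 (accused, any credible evidence, weight is at least 25): (d) net 42−17=25 ≥ 25 — meets.
  Stage 2 carried; the burden shifts to the prosecution.
Stage 3 (prosecution, the balance of probabilities, weight is at least 50): (e) 56 ≥ 50 — meets.
  All elements met. The burden passes to the accused.
Stage 4 (accused, the balance of probabilities, weight is at least 50): (f) net 74−14=60 ≥ 50 — meets.
  Stage 4 carried; the burden remains with the accused.
Stage 5 (accused, a clear and cogent showing, weight is at least 69): (g) 69 ≥ 69 — meets; (h) net 95−12=83 ≥ 69 — meets.
  The accused carries the last stage.
With every stage satisfied, the accused prevails.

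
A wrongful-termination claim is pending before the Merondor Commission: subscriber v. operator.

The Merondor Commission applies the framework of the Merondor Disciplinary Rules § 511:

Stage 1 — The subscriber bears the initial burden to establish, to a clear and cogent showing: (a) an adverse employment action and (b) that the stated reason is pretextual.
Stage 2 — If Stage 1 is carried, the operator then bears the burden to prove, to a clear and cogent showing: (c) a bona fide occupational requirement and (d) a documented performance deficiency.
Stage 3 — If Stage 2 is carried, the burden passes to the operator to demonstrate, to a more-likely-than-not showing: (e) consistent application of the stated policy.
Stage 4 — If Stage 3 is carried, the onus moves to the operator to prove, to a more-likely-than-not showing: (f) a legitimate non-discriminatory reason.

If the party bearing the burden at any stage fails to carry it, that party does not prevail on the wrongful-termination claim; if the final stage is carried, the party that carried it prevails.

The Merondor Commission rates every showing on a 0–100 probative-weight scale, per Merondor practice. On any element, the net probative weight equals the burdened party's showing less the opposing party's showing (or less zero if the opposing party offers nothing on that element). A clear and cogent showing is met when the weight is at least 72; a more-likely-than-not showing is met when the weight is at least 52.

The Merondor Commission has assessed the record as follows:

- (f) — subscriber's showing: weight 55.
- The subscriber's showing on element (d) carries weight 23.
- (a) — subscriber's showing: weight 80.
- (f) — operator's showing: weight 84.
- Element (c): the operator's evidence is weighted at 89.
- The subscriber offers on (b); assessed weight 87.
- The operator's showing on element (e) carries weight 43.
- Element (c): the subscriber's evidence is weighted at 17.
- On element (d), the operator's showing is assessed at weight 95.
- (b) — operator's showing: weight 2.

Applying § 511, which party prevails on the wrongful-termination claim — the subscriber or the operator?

subscriber

Stage 1 — burden on subscriber; standard: a clear and cogent showing (weight is at least 72).
    (a): 80 ≥ 72 [met]
    (b): 87 − 2 = 85 ≥ 72 [met]
  Stage 1 is satisfied; the onus moves to the operator.
Stage 2 — burden on operator; standard: a clear and cogent showing (weight is at least 72).
    (c): 89 − 17 = 72 ≥ 72 [met]
    (d): 95 − 23 = 72 ≥ 72 [met]
  Stage 2 carried; the burden remains with the operator.
Stage 3 — burden on operator; standard: a more-likely-than-not showing (weight is at least 52).
    (e): 43 < 52 [not met]
  The operator does not carry Stage 3.
The subscriber prevails.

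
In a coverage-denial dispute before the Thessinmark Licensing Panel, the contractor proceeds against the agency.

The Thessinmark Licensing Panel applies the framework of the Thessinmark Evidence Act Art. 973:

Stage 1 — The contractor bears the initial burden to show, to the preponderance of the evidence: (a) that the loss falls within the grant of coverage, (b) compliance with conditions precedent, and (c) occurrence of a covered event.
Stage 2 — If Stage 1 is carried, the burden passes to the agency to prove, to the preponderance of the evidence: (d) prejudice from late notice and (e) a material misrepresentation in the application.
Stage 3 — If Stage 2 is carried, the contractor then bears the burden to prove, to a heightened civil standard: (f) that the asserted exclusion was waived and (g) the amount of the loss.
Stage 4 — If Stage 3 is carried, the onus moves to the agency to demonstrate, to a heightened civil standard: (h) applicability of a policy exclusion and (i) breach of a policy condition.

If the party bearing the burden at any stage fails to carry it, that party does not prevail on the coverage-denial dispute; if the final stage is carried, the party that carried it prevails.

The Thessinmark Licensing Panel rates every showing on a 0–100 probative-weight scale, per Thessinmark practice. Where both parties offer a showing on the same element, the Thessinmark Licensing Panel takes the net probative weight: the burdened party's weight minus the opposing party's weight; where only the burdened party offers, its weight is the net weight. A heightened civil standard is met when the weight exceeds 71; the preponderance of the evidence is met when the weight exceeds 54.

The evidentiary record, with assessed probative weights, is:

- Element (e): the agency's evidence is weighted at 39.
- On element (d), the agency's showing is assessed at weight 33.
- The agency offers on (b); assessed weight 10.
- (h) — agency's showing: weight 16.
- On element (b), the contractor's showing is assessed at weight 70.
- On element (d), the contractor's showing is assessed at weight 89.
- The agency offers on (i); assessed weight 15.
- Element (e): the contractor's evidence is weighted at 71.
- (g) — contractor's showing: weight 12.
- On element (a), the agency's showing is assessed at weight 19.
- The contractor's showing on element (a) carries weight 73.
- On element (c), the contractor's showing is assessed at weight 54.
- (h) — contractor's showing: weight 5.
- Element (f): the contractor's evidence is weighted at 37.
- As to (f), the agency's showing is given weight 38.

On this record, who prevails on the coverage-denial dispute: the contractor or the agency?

agency

Stage 1 (contractor, the preponderance of the evidence, weight exceeds 54): (a) net 73−19=54 ≤ 54 — fails; (b) net 70−10=60 > 54 — meets; (c) 54 ≤ 54 — fails.
  Not every element is met, so the contractor fails to carry Stage 1.
So the agency prevails.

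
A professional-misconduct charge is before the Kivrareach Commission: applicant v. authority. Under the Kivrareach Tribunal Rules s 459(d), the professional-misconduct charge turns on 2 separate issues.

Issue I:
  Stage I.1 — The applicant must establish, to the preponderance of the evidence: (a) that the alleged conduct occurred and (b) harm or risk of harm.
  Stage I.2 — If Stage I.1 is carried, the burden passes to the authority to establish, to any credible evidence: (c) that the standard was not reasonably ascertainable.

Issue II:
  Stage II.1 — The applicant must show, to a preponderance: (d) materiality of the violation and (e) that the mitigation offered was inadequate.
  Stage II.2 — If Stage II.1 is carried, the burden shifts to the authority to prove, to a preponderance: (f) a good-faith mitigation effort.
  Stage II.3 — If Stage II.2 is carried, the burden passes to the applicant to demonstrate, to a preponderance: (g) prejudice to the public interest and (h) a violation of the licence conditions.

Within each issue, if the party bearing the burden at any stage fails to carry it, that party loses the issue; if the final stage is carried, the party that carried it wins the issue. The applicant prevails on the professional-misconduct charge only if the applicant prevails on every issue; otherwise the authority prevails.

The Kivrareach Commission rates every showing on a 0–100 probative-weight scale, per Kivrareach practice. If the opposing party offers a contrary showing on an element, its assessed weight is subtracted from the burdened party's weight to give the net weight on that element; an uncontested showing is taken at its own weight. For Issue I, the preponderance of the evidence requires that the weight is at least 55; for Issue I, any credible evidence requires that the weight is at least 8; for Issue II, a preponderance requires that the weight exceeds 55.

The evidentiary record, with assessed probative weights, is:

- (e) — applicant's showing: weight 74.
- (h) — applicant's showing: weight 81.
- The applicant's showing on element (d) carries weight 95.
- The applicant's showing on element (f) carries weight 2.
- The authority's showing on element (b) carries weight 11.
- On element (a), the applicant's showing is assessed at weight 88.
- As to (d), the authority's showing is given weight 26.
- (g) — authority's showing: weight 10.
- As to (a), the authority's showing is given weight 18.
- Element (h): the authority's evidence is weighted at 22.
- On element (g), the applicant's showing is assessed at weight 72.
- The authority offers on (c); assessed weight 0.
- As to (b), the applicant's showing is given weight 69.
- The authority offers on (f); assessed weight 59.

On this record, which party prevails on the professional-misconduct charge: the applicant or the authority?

— Issue I —
At Stage I.1 the applicant must meet the preponderance of the evidence (weight is at least 55): on (a) the weight is 88 less the opposing 18 gives net 70, ≥ 55, so (a) meets the standard; on (b) the weight is 69 less the opposing 11 gives net 58, which does reach 55, so (b) meets the standard.
  Stage I.1 is satisfied; the onus moves to the authority.
At Stage I.2 the authority must meet any credible evidence (weight is at least 8): on (c) the weight is 0, which does not reach 8, so (c) does not meet the standard.
  Not every element is met, so the authority fails to carry Stage I.2.
So the applicant prevails on this issue.
— Issue II —
Stage II.1 — burden on applicant; standard: a preponderance (weight exceeds 55).
    (d): 95 − 26 = 69 > 55 [met]
    (e): 74 > 55 [met]
  All elements met. The burden passes to the authority.
Stage II.2 — burden on authority; standard: a preponderance (weight exceeds 55).
    (f): 59 − 2 = 57 > 55 [met]
  Stage II.2 is satisfied; the onus moves to the applicant.
Stage II.3 — burden on applicant; standard: a preponderance (weight exceeds 55).
    (g): 72 − 10 = 62 > 55 [met]
    (h): 81 − 22 = 59 > 55 [met]
  Stage II.3 carried; the final stage is satisfied.
All stages carried — the applicant prevails on this issue.
Per-issue: Issue I → applicant; Issue II → applicant. The applicant must prevail on every issue; overall, the applicant prevails.

applicant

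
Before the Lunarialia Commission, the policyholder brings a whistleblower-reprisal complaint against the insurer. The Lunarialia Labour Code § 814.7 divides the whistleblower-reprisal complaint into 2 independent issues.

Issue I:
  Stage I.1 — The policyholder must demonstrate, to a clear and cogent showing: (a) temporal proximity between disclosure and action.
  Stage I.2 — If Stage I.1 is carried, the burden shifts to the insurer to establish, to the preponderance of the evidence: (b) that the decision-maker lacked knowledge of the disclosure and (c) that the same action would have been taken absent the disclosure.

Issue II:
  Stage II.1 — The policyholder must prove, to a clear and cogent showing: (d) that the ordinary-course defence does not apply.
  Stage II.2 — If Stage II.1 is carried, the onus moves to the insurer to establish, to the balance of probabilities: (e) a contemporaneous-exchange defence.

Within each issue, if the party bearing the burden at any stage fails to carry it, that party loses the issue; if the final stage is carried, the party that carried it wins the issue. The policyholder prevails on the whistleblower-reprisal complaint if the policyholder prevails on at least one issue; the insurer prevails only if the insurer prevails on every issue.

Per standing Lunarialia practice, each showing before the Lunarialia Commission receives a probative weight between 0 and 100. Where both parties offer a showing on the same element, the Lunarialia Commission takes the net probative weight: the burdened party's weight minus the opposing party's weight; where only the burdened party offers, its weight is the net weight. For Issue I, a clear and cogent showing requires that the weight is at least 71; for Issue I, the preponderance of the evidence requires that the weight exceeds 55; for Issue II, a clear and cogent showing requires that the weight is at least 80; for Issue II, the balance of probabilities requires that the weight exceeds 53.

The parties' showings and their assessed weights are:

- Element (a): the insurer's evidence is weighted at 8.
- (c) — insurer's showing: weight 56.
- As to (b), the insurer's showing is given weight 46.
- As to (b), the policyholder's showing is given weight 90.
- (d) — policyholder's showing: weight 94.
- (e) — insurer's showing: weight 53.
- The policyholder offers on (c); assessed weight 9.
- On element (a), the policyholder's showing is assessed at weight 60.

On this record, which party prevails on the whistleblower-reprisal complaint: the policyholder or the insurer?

— Issue I —
Stage I.1 (policyholder, a clear and cogent showing, weight is at least 71): (a) net 60−8=52 < 71 — fails.
  Stage I.1 not carried; the policyholder fails its burden.
The insurer prevails on this issue.
— Issue II —
At Stage II.1 the policyholder must meet a clear and cogent showing (weight is at least 80): on (d) the weight is 94, ≥ 80, so (d) meets the standard.
  Stage II.1 is satisfied; the onus moves to the insurer.
At Stage II.2 the insurer must meet the balance of probabilities (weight exceeds 53): on (e) the weight is 53, which does not exceed 53, so (e) does not meet the standard.
  Not every element is met, so the insurer fails to carry Stage II.2.
The analysis ends at Stage II.2; the policyholder prevails on this issue.
Per-issue: Issue I → insurer; Issue II → policyholder. The policyholder must prevail on at least one issue; overall, the policyholder prevails.

policyholder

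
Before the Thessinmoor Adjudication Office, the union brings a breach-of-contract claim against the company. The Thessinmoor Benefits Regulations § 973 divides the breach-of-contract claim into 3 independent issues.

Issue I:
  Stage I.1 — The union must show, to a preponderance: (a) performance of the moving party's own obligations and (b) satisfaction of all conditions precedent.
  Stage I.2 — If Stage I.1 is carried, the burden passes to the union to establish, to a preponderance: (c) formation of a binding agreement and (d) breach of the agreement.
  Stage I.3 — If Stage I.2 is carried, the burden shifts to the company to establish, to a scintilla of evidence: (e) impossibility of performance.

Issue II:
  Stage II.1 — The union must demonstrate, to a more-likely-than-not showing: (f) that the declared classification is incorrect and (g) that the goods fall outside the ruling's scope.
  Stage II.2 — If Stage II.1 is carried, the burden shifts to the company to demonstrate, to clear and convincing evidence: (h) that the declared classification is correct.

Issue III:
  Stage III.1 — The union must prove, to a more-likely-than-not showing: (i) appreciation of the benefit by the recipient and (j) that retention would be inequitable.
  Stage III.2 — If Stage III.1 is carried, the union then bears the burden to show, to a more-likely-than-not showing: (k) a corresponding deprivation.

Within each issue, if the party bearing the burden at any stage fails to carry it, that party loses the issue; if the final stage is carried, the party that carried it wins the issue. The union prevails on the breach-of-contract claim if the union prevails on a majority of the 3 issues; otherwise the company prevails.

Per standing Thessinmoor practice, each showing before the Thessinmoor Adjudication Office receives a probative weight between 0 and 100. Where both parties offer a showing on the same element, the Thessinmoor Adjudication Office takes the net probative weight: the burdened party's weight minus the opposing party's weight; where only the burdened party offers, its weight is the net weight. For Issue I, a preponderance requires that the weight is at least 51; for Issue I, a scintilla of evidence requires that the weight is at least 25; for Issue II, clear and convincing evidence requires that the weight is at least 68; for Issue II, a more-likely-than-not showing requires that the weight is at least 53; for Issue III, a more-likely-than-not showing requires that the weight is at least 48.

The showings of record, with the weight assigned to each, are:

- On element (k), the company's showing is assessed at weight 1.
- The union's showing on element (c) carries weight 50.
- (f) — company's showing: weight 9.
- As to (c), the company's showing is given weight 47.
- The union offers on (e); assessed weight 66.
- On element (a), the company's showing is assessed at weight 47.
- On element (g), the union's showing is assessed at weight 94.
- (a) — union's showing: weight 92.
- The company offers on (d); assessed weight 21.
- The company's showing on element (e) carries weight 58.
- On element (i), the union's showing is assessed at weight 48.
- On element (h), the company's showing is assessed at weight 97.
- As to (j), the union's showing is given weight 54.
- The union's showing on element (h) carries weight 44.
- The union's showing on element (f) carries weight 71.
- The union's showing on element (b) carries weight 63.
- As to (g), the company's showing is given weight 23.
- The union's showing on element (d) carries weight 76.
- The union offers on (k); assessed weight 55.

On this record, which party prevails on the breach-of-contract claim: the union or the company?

union

— Issue I —
Stage I.1 (union, a preponderance, weight is at least 51): (a) net 92−47=45 < 51 — fails; (b) 63 ≥ 51 — meets.
  The union does not carry Stage I.1.
So the company prevails on this issue.
— Issue II —
At Stage II.1 the union must meet a more-likely-than-not showing (weight is at least 53): on (f) the weight is 71 less the opposing 9 gives net 62, ≥ 53, so (f) meets the standard; on (g) the weight is 94 less the opposing 23 gives net 71, ≥ 53, so (g) meets the standard.
  All elements met. The burden passes to the company.
At Stage II.2 the company must meet clear and convincing evidence (weight is at least 68): on (h) the weight is 97 less the opposing 44 gives net 53, which does not reach 68, so (h) does not meet the standard.
  Stage II.2 not carried; the company fails its burden.
The union prevails on this issue.
— Issue III —
Stage III.1 — burden on union; standard: a more-likely-than-not showing (weight is at least 48).
    (i): 48 ≥ 48 [met]
    (j): 54 ≥ 48 [met]
  Stage III.1 is satisfied; the union continues to bear the burden.
Stage III.2 — burden on union; standard: a more-likely-than-not showing (weight is at least 48).
    (k): 55 − 1 = 54 ≥ 48 [met]
  Stage III.2 carried; the final stage is satisfied.
Every stage carried; the union prevails on this issue.
Per-issue: Issue I → company; Issue II → union; Issue III → union. The union must prevail on a majority of issues; overall, the union prevails.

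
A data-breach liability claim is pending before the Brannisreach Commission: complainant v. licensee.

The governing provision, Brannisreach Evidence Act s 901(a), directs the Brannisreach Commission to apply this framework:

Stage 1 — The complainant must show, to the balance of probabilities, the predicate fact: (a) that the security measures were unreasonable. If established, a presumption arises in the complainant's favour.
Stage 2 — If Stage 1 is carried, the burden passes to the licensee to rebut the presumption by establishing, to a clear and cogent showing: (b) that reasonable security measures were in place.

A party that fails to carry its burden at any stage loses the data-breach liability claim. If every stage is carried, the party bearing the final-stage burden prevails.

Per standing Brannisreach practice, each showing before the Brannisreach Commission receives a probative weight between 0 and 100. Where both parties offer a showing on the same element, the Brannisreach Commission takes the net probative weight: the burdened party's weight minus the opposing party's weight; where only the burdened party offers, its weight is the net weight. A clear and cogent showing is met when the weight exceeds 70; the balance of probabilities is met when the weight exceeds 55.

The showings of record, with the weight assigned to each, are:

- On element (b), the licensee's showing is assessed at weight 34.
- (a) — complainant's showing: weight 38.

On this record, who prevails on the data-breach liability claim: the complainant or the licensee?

licensee

At Stage 1 the complainant must meet the balance of probabilities (weight exceeds 55): on (a) the weight is 38, ≤ 55, so (a) does not meet the standard.
  The complainant does not carry Stage 1.
The licensee prevails.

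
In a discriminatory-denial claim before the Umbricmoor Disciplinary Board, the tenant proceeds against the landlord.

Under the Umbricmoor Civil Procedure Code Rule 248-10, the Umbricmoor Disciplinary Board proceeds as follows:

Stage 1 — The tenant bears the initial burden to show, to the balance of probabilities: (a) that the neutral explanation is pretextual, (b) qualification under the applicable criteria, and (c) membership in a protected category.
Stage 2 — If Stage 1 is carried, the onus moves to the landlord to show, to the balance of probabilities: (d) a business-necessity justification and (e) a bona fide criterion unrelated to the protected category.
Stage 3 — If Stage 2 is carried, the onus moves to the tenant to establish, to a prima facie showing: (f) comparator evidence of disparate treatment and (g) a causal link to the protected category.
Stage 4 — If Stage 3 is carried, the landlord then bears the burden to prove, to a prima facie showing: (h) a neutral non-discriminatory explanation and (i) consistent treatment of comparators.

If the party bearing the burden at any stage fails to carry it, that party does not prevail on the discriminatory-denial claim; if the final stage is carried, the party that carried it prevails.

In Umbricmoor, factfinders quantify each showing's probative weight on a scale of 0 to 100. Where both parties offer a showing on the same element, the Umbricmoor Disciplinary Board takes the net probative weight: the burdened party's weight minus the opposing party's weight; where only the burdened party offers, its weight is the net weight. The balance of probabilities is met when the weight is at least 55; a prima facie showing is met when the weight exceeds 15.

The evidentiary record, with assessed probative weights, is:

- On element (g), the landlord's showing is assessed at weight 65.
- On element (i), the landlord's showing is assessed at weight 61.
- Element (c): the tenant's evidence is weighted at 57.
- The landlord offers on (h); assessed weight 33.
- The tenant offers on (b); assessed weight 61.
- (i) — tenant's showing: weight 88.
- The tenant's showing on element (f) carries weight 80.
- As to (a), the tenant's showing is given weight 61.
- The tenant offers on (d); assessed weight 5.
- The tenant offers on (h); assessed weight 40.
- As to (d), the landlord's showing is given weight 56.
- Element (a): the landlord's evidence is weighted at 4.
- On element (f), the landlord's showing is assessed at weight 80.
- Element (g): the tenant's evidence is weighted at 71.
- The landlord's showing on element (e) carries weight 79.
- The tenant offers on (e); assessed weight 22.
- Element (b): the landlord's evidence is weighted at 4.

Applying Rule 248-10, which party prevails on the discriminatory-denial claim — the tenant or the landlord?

tenant

Stage 1 (tenant, the balance of probabilities, weight is at least 55): (a) net 61−4=57 ≥ 55 — meets; (b) net 61−4=57 ≥ 55 — meets; (c) 57 ≥ 55 — meets.
  Stage 1 carried; the burden shifts to the landlord.
Stage 2 (landlord, the balance of probabilities, weight is at least 55): (d) net 56−5=51 < 55 — fails; (e) net 79−22=57 ≥ 55 — meets.
  The landlord does not carry Stage 2.
The tenant prevails.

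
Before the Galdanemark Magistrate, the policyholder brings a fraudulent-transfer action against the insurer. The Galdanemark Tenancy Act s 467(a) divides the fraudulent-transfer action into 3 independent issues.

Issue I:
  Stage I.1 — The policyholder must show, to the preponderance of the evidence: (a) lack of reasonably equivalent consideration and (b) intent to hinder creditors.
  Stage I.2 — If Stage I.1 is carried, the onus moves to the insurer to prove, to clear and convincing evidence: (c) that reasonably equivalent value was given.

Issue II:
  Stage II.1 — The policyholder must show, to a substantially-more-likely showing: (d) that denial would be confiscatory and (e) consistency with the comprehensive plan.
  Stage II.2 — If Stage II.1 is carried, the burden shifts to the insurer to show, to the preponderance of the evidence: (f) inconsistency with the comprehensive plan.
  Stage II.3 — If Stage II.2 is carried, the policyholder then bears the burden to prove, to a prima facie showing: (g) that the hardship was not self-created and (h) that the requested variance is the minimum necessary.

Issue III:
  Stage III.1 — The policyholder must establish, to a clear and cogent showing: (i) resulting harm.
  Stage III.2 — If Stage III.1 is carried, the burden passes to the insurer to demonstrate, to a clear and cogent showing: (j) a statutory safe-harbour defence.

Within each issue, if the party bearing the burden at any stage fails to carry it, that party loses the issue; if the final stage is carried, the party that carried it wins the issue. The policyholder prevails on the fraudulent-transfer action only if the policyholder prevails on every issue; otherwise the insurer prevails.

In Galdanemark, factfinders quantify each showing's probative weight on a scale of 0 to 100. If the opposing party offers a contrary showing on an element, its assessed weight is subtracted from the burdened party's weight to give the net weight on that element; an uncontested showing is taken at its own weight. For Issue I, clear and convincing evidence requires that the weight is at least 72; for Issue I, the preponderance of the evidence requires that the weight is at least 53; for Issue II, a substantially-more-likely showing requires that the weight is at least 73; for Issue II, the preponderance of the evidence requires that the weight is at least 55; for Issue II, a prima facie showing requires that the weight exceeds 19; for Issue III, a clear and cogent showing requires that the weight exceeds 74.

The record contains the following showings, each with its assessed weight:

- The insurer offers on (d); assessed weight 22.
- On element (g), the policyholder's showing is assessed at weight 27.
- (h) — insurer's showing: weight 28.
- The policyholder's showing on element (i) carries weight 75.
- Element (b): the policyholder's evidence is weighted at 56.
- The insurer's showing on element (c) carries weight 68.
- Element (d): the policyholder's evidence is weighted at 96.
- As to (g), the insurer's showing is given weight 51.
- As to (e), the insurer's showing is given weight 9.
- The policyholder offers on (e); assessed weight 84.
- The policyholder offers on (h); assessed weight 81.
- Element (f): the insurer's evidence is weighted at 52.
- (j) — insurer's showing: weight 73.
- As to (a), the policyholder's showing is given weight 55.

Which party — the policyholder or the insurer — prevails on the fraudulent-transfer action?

policyholder

— Issue I —
Stage I.1 — burden on policyholder; standard: the preponderance of the evidence (weight is at least 53).
    (a): 55 ≥ 53 [met]
    (b): 56 ≥ 53 [met]
  Stage I.1 carried; the burden shifts to the insurer.
Stage I.2 — burden on insurer; standard: clear and convincing evidence (weight is at least 72).
    (c): 68 < 72 [not met]
  Not every element is met, so the insurer fails to carry Stage I.2.
The analysis ends at Stage I.2; the policyholder prevails on this issue.
— Issue II —
At Stage II.1 the policyholder must meet a substantially-more-likely showing (weight is at least 73): on (d) the weight is 96 less the opposing 22 gives net 74, which does reach 73, so (d) meets the standard; on (e) the weight is 84 less the opposing 9 gives net 75, which does reach 73, so (e) meets the standard.
  The policyholder carries Stage II.1; the insurer now bears the burden.
At Stage II.2 the insurer must meet the preponderance of the evidence (weight is at least 55): on (f) the weight is 52, < 55, so (f) does not meet the standard.
  Stage II.2 not carried; the insurer fails its burden.
The analysis ends at Stage II.2; the policyholder prevails on this issue.
— Issue III —
Stage III.1 — burden on policyholder; standard: a clear and cogent showing (weight exceeds 74).
    (i): 75 > 74 [met]
  Stage III.1 is satisfied; the onus moves to the insurer.
Stage III.2 — burden on insurer; standard: a clear and cogent showing (weight exceeds 74).
    (j): 73 ≤ 74 [not met]
  The insurer does not carry Stage III.2.
The policyholder prevails on this issue.
Per-issue: Issue I → policyholder; Issue II → policyholder; Issue III → policyholder. The policyholder must prevail on every issue; overall, the policyholder prevails.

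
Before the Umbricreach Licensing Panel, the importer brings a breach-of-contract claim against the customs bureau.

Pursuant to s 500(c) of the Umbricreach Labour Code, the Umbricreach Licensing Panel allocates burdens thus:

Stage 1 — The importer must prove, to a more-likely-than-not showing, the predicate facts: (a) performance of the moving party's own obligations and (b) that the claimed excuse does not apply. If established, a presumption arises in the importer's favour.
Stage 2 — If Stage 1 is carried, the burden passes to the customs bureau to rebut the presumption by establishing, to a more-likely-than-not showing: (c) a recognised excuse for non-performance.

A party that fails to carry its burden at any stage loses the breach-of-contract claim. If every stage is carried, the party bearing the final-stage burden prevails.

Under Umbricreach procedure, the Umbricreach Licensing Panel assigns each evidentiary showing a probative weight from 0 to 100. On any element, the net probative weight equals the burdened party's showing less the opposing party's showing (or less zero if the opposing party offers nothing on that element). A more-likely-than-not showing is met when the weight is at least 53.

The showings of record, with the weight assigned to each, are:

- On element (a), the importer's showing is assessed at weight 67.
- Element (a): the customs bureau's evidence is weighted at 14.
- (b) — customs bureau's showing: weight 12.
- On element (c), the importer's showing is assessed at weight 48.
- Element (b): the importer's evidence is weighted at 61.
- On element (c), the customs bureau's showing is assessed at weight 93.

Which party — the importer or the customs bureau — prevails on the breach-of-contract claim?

Stage 1 — burden on importer; standard: a more-likely-than-not showing (weight is at least 53).
    (a): 67 − 14 = 53 ≥ 53 [met]
    (b): 61 − 12 = 49 < 53 [not met]
  The importer does not carry Stage 1.
The analysis ends at Stage 1; the customs bureau prevails.

customs bureau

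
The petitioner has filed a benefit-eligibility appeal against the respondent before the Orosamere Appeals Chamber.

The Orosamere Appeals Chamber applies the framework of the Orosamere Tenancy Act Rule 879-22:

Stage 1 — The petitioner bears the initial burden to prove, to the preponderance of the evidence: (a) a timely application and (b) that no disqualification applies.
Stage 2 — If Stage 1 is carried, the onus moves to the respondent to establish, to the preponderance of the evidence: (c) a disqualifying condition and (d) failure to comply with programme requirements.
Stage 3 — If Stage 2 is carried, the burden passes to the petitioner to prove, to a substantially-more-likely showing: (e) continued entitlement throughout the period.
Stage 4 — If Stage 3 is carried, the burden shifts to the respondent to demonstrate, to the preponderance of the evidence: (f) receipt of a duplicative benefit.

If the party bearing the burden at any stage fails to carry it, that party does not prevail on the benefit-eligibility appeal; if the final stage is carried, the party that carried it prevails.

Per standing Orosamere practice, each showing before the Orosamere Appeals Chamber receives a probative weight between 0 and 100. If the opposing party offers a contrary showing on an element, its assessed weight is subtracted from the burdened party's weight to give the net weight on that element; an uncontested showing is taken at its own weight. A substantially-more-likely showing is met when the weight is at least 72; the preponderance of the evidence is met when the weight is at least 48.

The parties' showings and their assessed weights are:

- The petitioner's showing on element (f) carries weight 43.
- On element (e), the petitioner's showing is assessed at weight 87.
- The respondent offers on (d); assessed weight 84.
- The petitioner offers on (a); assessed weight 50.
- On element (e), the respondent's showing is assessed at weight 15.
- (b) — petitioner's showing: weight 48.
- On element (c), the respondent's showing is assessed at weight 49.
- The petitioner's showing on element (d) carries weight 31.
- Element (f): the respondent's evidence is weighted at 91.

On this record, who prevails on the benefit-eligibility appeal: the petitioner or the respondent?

respondent

Stage 1 (petitioner, the preponderance of the evidence, weight is at least 48): (a) 50 ≥ 48 — meets; (b) 48 ≥ 48 — meets.
  The petitioner carries Stage 1; the respondent now bears the burden.
Stage 2 (respondent, the preponderance of the evidence, weight is at least 48): (c) 49 ≥ 48 — meets; (d) net 84−31=53 ≥ 48 — meets.
  Stage 2 carried; the burden shifts to the petitioner.
Stage 3 (petitioner, a substantially-more-likely showing, weight is at least 72): (e) net 87−15=72 ≥ 72 — meets.
  The petitioner carries Stage 3; the respondent now bears the burden.
Stage 4 (respondent, the preponderance of the evidence, weight is at least 48): (f) net 91−43=48 ≥ 48 — meets.
  All elements met at the final stage.
All stages carried — the respondent prevails.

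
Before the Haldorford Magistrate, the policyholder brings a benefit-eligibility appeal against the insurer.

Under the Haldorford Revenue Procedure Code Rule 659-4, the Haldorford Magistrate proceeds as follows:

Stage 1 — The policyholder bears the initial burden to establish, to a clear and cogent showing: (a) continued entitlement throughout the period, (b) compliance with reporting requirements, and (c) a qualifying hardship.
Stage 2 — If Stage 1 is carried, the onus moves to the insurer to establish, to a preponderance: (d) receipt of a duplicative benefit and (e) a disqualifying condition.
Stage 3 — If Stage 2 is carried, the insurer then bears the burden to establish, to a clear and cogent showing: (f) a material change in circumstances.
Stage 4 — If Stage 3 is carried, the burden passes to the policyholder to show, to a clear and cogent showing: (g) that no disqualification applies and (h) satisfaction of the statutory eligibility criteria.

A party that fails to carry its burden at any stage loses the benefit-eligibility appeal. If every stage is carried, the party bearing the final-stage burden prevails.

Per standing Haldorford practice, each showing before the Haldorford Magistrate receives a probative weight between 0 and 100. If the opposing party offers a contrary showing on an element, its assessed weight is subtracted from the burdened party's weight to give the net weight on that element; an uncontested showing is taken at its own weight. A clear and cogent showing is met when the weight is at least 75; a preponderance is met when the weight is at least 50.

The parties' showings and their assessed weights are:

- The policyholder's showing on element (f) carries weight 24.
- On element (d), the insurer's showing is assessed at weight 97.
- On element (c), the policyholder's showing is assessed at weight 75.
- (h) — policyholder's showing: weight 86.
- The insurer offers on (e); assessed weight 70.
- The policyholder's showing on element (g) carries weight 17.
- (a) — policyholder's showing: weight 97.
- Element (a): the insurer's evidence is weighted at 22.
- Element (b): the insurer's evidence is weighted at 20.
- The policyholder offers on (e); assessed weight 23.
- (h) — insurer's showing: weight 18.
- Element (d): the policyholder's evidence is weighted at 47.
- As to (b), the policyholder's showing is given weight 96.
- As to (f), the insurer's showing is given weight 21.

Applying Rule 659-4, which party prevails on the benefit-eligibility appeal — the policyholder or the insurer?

Stage 1 — burden on policyholder; standard: a clear and cogent showing (weight is at least 75).
    (a): 97 − 22 = 75 ≥ 75 [met]
    (b): 96 − 20 = 76 ≥ 75 [met]
    (c): 75 ≥ 75 [met]
  Stage 1 carried; the burden shifts to the insurer.
Stage 2 — burden on insurer; standard: a preponderance (weight is at least 50).
    (d): 97 − 47 = 50 ≥ 50 [met]
    (e): 70 − 23 = 47 < 50 [not met]
  The insurer does not carry Stage 2.
The policyholder prevails.

policyholder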